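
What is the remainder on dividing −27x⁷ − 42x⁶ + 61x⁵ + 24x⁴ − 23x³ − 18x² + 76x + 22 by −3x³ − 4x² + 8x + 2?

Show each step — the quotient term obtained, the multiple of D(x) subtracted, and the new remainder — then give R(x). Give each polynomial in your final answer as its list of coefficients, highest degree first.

R = [4]

Step 1: lead(−27x⁷ − 42x⁶ + 61x⁵ + 24x⁴ − 23x³ − 18x² + 76x + 22) ÷ lead(D) = −27x⁷ ÷ −3x³ = 9x⁴. Subtract (9x⁴)·D = −27x⁷ − 36x⁶ + 72x⁵ + 18x⁴. Remainder: −6x⁶ − 11x⁵ + 6x⁴ − 23x³ − 18x² + 76x + 22.
Step 2: lead(−6x⁶ − 11x⁵ + 6x⁴ − 23x³ − 18x² + 76x + 22) ÷ lead(D) = −6x⁶ ÷ −3x³ = 2x³. Subtract (2x³)·D = −6x⁶ − 8x⁵ + 16x⁴ + 4x³. Remainder: −3x⁵ − 10x⁴ − 27x³ − 18x² + 76x + 22.
Step 3: lead(−3x⁵ − 10x⁴ − 27x³ − 18x² + 76x + 22) ÷ lead(D) = −3x⁵ ÷ −3x³ = x². Subtract (x²)·D = −3x⁵ − 4x⁴ + 8x³ + 2x². Remainder: −6x⁴ − 35x³ − 20x² + 76x + 22.
Step 4: lead(−6x⁴ − 35x³ − 20x² + 76x + 22) ÷ lead(D) = −6x⁴ ÷ −3x³ = 2x. Subtract (2x)·D = −6x⁴ − 8x³ + 16x² + 4x. Remainder: −27x³ − 36x² + 72x + 22.
Step 5: lead(−27x³ − 36x² + 72x + 22) ÷ lead(D) = −27x³ ÷ −3x³ = 9. Subtract (9)·D = −27x³ − 36x² + 72x + 18. Remainder: 4.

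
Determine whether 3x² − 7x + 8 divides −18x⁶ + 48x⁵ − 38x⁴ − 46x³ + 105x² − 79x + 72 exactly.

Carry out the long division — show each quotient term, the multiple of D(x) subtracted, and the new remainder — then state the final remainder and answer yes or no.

R(x) = 0, so D(x) is a factor of P(x). yes

Step 1: lead(−18x⁶ + 48x⁵ − 38x⁴ − 46x³ + 105x² − 79x + 72) ÷ lead(D) = −18x⁶ ÷ 3x² = −6x⁴. Subtract (−6x⁴)·D = −18x⁶ + 42x⁵ − 48x⁴. Remainder: 6x⁵ + 10x⁴ − 46x³ + 105x² − 79x + 72.
Step 2: lead(6x⁵ + 10x⁴ − 46x³ + 105x² − 79x + 72) ÷ lead(D) = 6x⁵ ÷ 3x² = 2x³. Subtract (2x³)·D = 6x⁵ − 14x⁴ + 16x³. Remainder: 24x⁴ − 62x³ + 105x² − 79x + 72.
Step 3: lead(24x⁴ − 62x³ + 105x² − 79x + 72) ÷ lead(D) = 24x⁴ ÷ 3x² = 8x². Subtract (8x²)·D = 24x⁴ − 56x³ + 64x². Remainder: −6x³ + 41x² − 79x + 72.
Step 4: lead(−6x³ + 41x² − 79x + 72) ÷ lead(D) = −6x³ ÷ 3x² = −2x. Subtract (−2x)·D = −6x³ + 14x² − 16x. Remainder: 27x² − 63x + 72.
Step 5: lead(27x² − 63x + 72) ÷ lead(D) = 27x² ÷ 3x² = 9. Subtract (9)·D = 27x² − 63x + 72. Remainder: 0.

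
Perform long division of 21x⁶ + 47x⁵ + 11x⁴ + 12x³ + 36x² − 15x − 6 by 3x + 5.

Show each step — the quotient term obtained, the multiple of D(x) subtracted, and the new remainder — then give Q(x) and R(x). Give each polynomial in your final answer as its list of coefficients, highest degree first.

Q = [7, 4, -3, 9, -3, 0]; R = [-6]

Step 1: lead(21x⁶ + 47x⁵ + 11x⁴ + 12x³ + 36x² − 15x − 6) ÷ lead(D) = 21x⁶ ÷ 3x = 7x⁵. Subtract (7x⁵)·D = 21x⁶ + 35x⁵. Remainder: 12x⁵ + 11x⁴ + 12x³ + 36x² − 15x − 6.
Step 2: lead(12x⁵ + 11x⁴ + 12x³ + 36x² − 15x − 6) ÷ lead(D) = 12x⁵ ÷ 3x = 4x⁴. Subtract (4x⁴)·D = 12x⁵ + 20x⁴. Remainder: −9x⁴ + 12x³ + 36x² − 15x − 6.
Step 3: lead(−9x⁴ + 12x³ + 36x² − 15x − 6) ÷ lead(D) = −9x⁴ ÷ 3x = −3x³. Subtract (−3x³)·D = −9x⁴ − 15x³. Remainder: 27x³ + 36x² − 15x − 6.
Step 4: lead(27x³ + 36x² − 15x − 6) ÷ lead(D) = 27x³ ÷ 3x = 9x². Subtract (9x²)·D = 27x³ + 45x². Remainder: −9x² − 15x − 6.
Step 5: lead(−9x² − 15x − 6) ÷ lead(D) = −9x² ÷ 3x = −3x. Subtract (−3x)·D = −9x² − 15x. Remainder: −6.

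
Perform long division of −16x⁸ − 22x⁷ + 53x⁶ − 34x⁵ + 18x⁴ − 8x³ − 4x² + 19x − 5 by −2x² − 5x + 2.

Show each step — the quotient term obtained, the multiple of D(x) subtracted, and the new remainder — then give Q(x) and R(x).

Q(x) = 8x⁶ − 9x⁵ + 4x⁴ − 2x³ + 2x − 3; R(x) = 1

Step 1: lead(−16x⁸ − 22x⁷ + 53x⁶ − 34x⁵ + 18x⁴ − 8x³ − 4x² + 19x − 5) ÷ lead(D) = −16x⁸ ÷ −2x² = 8x⁶. Subtract (8x⁶)·D = −16x⁸ − 40x⁷ + 16x⁶. Remainder: 18x⁷ + 37x⁶ − 34x⁵ + 18x⁴ − 8x³ − 4x² + 19x − 5.
Step 2: lead(18x⁷ + 37x⁶ − 34x⁵ + 18x⁴ − 8x³ − 4x² + 19x − 5) ÷ lead(D) = 18x⁷ ÷ −2x² = −9x⁵. Subtract (−9x⁵)·D = 18x⁷ + 45x⁶ − 18x⁵. Remainder: −8x⁶ − 16x⁵ + 18x⁴ − 8x³ − 4x² + 19x − 5.
Step 3: lead(−8x⁶ − 16x⁵ + 18x⁴ − 8x³ − 4x² + 19x − 5) ÷ lead(D) = −8x⁶ ÷ −2x² = 4x⁴. Subtract (4x⁴)·D = −8x⁶ − 20x⁵ + 8x⁴. Remainder: 4x⁵ + 10x⁴ − 8x³ − 4x² + 19x − 5.
Step 4: lead(4x⁵ + 10x⁴ − 8x³ − 4x² + 19x − 5) ÷ lead(D) = 4x⁵ ÷ −2x² = −2x³. Subtract (−2x³)·D = 4x⁵ + 10x⁴ − 4x³. Remainder: −4x³ − 4x² + 19x − 5.
Step 5: lead(−4x³ − 4x² + 19x − 5) ÷ lead(D) = −4x³ ÷ −2x² = 2x. Subtract (2x)·D = −4x³ − 10x² + 4x. Remainder: 6x² + 15x − 5.
Step 6: lead(6x² + 15x − 5) ÷ lead(D) = 6x² ÷ −2x² = −3. Subtract (−3)·D = 6x² + 15x − 6. Remainder: 1.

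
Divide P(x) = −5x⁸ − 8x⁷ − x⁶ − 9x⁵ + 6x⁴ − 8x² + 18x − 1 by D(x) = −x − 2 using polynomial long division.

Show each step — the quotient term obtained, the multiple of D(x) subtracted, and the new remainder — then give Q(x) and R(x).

Step 1: lead(−5x⁸ − 8x⁷ − x⁶ − 9x⁵ + 6x⁴ − 8x² + 18x − 1) ÷ lead(D) = −5x⁸ ÷ −x = 5x⁷. Subtract (5x⁷)·D = −5x⁸ − 10x⁷. Remainder: 2x⁷ − x⁶ − 9x⁵ + 6x⁴ − 8x² + 18x − 1.
Step 2: lead(2x⁷ − x⁶ − 9x⁵ + 6x⁴ − 8x² + 18x − 1) ÷ lead(D) = 2x⁷ ÷ −x = −2x⁶. Subtract (−2x⁶)·D = 2x⁷ + 4x⁶. Remainder: −5x⁶ − 9x⁵ + 6x⁴ − 8x² + 18x − 1.
Step 3: lead(−5x⁶ − 9x⁵ + 6x⁴ − 8x² + 18x − 1) ÷ lead(D) = −5x⁶ ÷ −x = 5x⁵. Subtract (5x⁵)·D = −5x⁶ − 10x⁵. Remainder: x⁵ + 6x⁴ − 8x² + 18x − 1.
Step 4: lead(x⁵ + 6x⁴ − 8x² + 18x − 1) ÷ lead(D) = x⁵ ÷ −x = −x⁴. Subtract (−x⁴)·D = x⁵ + 2x⁴. Remainder: 4x⁴ − 8x² + 18x − 1.
Step 5: lead(4x⁴ − 8x² + 18x − 1) ÷ lead(D) = 4x⁴ ÷ −x = −4x³. Subtract (−4x³)·D = 4x⁴ + 8x³. Remainder: −8x³ − 8x² + 18x − 1.
Step 6: lead(−8x³ − 8x² + 18x − 1) ÷ lead(D) = −8x³ ÷ −x = 8x². Subtract (8x²)·D = −8x³ − 16x². Remainder: 8x² + 18x − 1.
Step 7: lead(8x² + 18x − 1) ÷ lead(D) = 8x² ÷ −x = −8x. Subtract (−8x)·D = 8x² + 16x. Remainder: 2x − 1.
Step 8: lead(2x − 1) ÷ lead(D) = 2x ÷ −x = −2. Subtract (−2)·D = 2x + 4. Remainder: −5.

Q(x) = 5x⁷ − 2x⁶ + 5x⁵ − x⁴ − 4x³ + 8x² − 8x − 2; R(x) = −5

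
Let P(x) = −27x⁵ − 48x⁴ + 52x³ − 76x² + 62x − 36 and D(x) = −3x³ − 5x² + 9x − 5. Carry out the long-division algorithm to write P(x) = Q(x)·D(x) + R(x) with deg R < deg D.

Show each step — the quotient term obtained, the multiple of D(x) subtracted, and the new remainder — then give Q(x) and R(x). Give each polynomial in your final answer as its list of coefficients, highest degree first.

Q = [9, 1, 8]; R = [-5, 4]

Step 1: lead(−27x⁵ − 48x⁴ + 52x³ − 76x² + 62x − 36) ÷ lead(D) = −27x⁵ ÷ −3x³ = 9x². Subtract (9x²)·D = −27x⁵ − 45x⁴ + 81x³ − 45x². Remainder: −3x⁴ − 29x³ − 31x² + 62x − 36.
Step 2: lead(−3x⁴ − 29x³ − 31x² + 62x − 36) ÷ lead(D) = −3x⁴ ÷ −3x³ = x. Subtract (x)·D = −3x⁴ − 5x³ + 9x² − 5x. Remainder: −24x³ − 40x² + 67x − 36.
Step 3: lead(−24x³ − 40x² + 67x − 36) ÷ lead(D) = −24x³ ÷ −3x³ = 8. Subtract (8)·D = −24x³ − 40x² + 72x − 40. Remainder: −5x + 4.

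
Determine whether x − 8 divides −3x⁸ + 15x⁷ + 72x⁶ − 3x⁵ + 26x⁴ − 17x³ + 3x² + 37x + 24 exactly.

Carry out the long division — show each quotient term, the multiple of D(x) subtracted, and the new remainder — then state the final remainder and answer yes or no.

Step 1: lead(−3x⁸ + 15x⁷ + 72x⁶ − 3x⁵ + 26x⁴ − 17x³ + 3x² + 37x + 24) ÷ lead(D) = −3x⁸ ÷ x = −3x⁷. Subtract (−3x⁷)·D = −3x⁸ + 24x⁷. Remainder: −9x⁷ + 72x⁶ − 3x⁵ + 26x⁴ − 17x³ + 3x² + 37x + 24.
Step 2: lead(−9x⁷ + 72x⁶ − 3x⁵ + 26x⁴ − 17x³ + 3x² + 37x + 24) ÷ lead(D) = −9x⁷ ÷ x = −9x⁶. Subtract (−9x⁶)·D = −9x⁷ + 72x⁶. Remainder: −3x⁵ + 26x⁴ − 17x³ + 3x² + 37x + 24.
Step 3: lead(−3x⁵ + 26x⁴ − 17x³ + 3x² + 37x + 24) ÷ lead(D) = −3x⁵ ÷ x = −3x⁴. Subtract (−3x⁴)·D = −3x⁵ + 24x⁴. Remainder: 2x⁴ − 17x³ + 3x² + 37x + 24.
Step 4: lead(2x⁴ − 17x³ + 3x² + 37x + 24) ÷ lead(D) = 2x⁴ ÷ x = 2x³. Subtract (2x³)·D = 2x⁴ − 16x³. Remainder: −x³ + 3x² + 37x + 24.
Step 5: lead(−x³ + 3x² + 37x + 24) ÷ lead(D) = −x³ ÷ x = −x². Subtract (−x²)·D = −x³ + 8x². Remainder: −5x² + 37x + 24.
Step 6: lead(−5x² + 37x + 24) ÷ lead(D) = −5x² ÷ x = −5x. Subtract (−5x)·D = −5x² + 40x. Remainder: −3x + 24.
Step 7: lead(−3x + 24) ÷ lead(D) = −3x ÷ x = −3. Subtract (−3)·D = −3x + 24. Remainder: 0.

R(x) = 0, so D(x) is a factor of P(x). yes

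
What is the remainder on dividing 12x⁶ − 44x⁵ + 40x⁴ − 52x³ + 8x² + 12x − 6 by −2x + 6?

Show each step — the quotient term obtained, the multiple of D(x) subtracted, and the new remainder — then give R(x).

R(x) = −6

Step 1: lead(12x⁶ − 44x⁵ + 40x⁴ − 52x³ + 8x² + 12x − 6) ÷ lead(D) = 12x⁶ ÷ −2x = −6x⁵. Subtract (−6x⁵)·D = 12x⁶ − 36x⁵. Remainder: −8x⁵ + 40x⁴ − 52x³ + 8x² + 12x − 6.
Step 2: lead(−8x⁵ + 40x⁴ − 52x³ + 8x² + 12x − 6) ÷ lead(D) = −8x⁵ ÷ −2x = 4x⁴. Subtract (4x⁴)·D = −8x⁵ + 24x⁴. Remainder: 16x⁴ − 52x³ + 8x² + 12x − 6.
Step 3: lead(16x⁴ − 52x³ + 8x² + 12x − 6) ÷ lead(D) = 16x⁴ ÷ −2x = −8x³. Subtract (−8x³)·D = 16x⁴ − 48x³. Remainder: −4x³ + 8x² + 12x − 6.
Step 4: lead(−4x³ + 8x² + 12x − 6) ÷ lead(D) = −4x³ ÷ −2x = 2x². Subtract (2x²)·D = −4x³ + 12x². Remainder: −4x² + 12x − 6.
Step 5: lead(−4x² + 12x − 6) ÷ lead(D) = −4x² ÷ −2x = 2x. Subtract (2x)·D = −4x² + 12x. Remainder: −6.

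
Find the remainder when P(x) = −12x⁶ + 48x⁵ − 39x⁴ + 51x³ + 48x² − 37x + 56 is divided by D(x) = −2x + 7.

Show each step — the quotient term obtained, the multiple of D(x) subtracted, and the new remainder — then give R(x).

Step 1: lead(−12x⁶ + 48x⁵ − 39x⁴ + 51x³ + 48x² − 37x + 56) ÷ lead(D) = −12x⁶ ÷ −2x = 6x⁵. Subtract (6x⁵)·D = −12x⁶ + 42x⁵. Remainder: 6x⁵ − 39x⁴ + 51x³ + 48x² − 37x + 56.
Step 2: lead(6x⁵ − 39x⁴ + 51x³ + 48x² − 37x + 56) ÷ lead(D) = 6x⁵ ÷ −2x = −3x⁴. Subtract (−3x⁴)·D = 6x⁵ − 21x⁴. Remainder: −18x⁴ + 51x³ + 48x² − 37x + 56.
Step 3: lead(−18x⁴ + 51x³ + 48x² − 37x + 56) ÷ lead(D) = −18x⁴ ÷ −2x = 9x³. Subtract (9x³)·D = −18x⁴ + 63x³. Remainder: −12x³ + 48x² − 37x + 56.
Step 4: lead(−12x³ + 48x² − 37x + 56) ÷ lead(D) = −12x³ ÷ −2x = 6x². Subtract (6x²)·D = −12x³ + 42x². Remainder: 6x² − 37x + 56.
Step 5: lead(6x² − 37x + 56) ÷ lead(D) = 6x² ÷ −2x = −3x. Subtract (−3x)·D = 6x² − 21x. Remainder: −16x + 56.
Step 6: lead(−16x + 56) ÷ lead(D) = −16x ÷ −2x = 8. Subtract (8)·D = −16x + 56. Remainder: 0.

R(x) = 0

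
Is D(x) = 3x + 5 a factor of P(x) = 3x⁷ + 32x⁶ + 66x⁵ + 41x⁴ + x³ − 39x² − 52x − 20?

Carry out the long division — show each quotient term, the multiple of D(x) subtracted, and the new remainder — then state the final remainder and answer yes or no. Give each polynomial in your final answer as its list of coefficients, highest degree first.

R = [0], so D(x) is a factor of P(x). yes

Step 1: lead(3x⁷ + 32x⁶ + 66x⁵ + 41x⁴ + x³ − 39x² − 52x − 20) ÷ lead(D) = 3x⁷ ÷ 3x = x⁶. Subtract (x⁶)·D = 3x⁷ + 5x⁶. Remainder: 27x⁶ + 66x⁵ + 41x⁴ + x³ − 39x² − 52x − 20.
Step 2: lead(27x⁶ + 66x⁵ + 41x⁴ + x³ − 39x² − 52x − 20) ÷ lead(D) = 27x⁶ ÷ 3x = 9x⁵. Subtract (9x⁵)·D = 27x⁶ + 45x⁵. Remainder: 21x⁵ + 41x⁴ + x³ − 39x² − 52x − 20.
Step 3: lead(21x⁵ + 41x⁴ + x³ − 39x² − 52x − 20) ÷ lead(D) = 21x⁵ ÷ 3x = 7x⁴. Subtract (7x⁴)·D = 21x⁵ + 35x⁴. Remainder: 6x⁴ + x³ − 39x² − 52x − 20.
Step 4: lead(6x⁴ + x³ − 39x² − 52x − 20) ÷ lead(D) = 6x⁴ ÷ 3x = 2x³. Subtract (2x³)·D = 6x⁴ + 10x³. Remainder: −9x³ − 39x² − 52x − 20.
Step 5: lead(−9x³ − 39x² − 52x − 20) ÷ lead(D) = −9x³ ÷ 3x = −3x². Subtract (−3x²)·D = −9x³ − 15x². Remainder: −24x² − 52x − 20.
Step 6: lead(−24x² − 52x − 20) ÷ lead(D) = −24x² ÷ 3x = −8x. Subtract (−8x)·D = −24x² − 40x. Remainder: −12x − 20.
Step 7: lead(−12x − 20) ÷ lead(D) = −12x ÷ 3x = −4. Subtract (−4)·D = −12x − 20. Remainder: 0.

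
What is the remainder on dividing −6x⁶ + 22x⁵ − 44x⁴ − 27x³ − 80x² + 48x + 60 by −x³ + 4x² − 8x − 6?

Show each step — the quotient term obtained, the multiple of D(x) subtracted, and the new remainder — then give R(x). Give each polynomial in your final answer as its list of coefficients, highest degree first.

Step 1: lead(−6x⁶ + 22x⁵ − 44x⁴ − 27x³ − 80x² + 48x + 60) ÷ lead(D) = −6x⁶ ÷ −x³ = 6x³. Subtract (6x³)·D = −6x⁶ + 24x⁵ − 48x⁴ − 36x³. Remainder: −2x⁵ + 4x⁴ + 9x³ − 80x² + 48x + 60.
Step 2: lead(−2x⁵ + 4x⁴ + 9x³ − 80x² + 48x + 60) ÷ lead(D) = −2x⁵ ÷ −x³ = 2x². Subtract (2x²)·D = −2x⁵ + 8x⁴ − 16x³ − 12x². Remainder: −4x⁴ + 25x³ − 68x² + 48x + 60.
Step 3: lead(−4x⁴ + 25x³ − 68x² + 48x + 60) ÷ lead(D) = −4x⁴ ÷ −x³ = 4x. Subtract (4x)·D = −4x⁴ + 16x³ − 32x² − 24x. Remainder: 9x³ − 36x² + 72x + 60.
Step 4: lead(9x³ − 36x² + 72x + 60) ÷ lead(D) = 9x³ ÷ −x³ = −9. Subtract (−9)·D = 9x³ − 36x² + 72x + 54. Remainder: 6.

R = [6]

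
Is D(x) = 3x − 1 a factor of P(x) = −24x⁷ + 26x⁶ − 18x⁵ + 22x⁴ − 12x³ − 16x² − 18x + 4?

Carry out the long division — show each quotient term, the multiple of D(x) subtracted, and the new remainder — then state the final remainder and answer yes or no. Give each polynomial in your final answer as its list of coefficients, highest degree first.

Step 1: lead(−24x⁷ + 26x⁶ − 18x⁵ + 22x⁴ − 12x³ − 16x² − 18x + 4) ÷ lead(D) = −24x⁷ ÷ 3x = −8x⁶. Subtract (−8x⁶)·D = −24x⁷ + 8x⁶. Remainder: 18x⁶ − 18x⁵ + 22x⁴ − 12x³ − 16x² − 18x + 4.
Step 2: lead(18x⁶ − 18x⁵ + 22x⁴ − 12x³ − 16x² − 18x + 4) ÷ lead(D) = 18x⁶ ÷ 3x = 6x⁵. Subtract (6x⁵)·D = 18x⁶ − 6x⁵. Remainder: −12x⁵ + 22x⁴ − 12x³ − 16x² − 18x + 4.
Step 3: lead(−12x⁵ + 22x⁴ − 12x³ − 16x² − 18x + 4) ÷ lead(D) = −12x⁵ ÷ 3x = −4x⁴. Subtract (−4x⁴)·D = −12x⁵ + 4x⁴. Remainder: 18x⁴ − 12x³ − 16x² − 18x + 4.
Step 4: lead(18x⁴ − 12x³ − 16x² − 18x + 4) ÷ lead(D) = 18x⁴ ÷ 3x = 6x³. Subtract (6x³)·D = 18x⁴ − 6x³. Remainder: −6x³ − 16x² − 18x + 4.
Step 5: lead(−6x³ − 16x² − 18x + 4) ÷ lead(D) = −6x³ ÷ 3x = −2x². Subtract (−2x²)·D = −6x³ + 2x². Remainder: −18x² − 18x + 4.
Step 6: lead(−18x² − 18x + 4) ÷ lead(D) = −18x² ÷ 3x = −6x. Subtract (−6x)·D = −18x² + 6x. Remainder: −24x + 4.
Step 7: lead(−24x + 4) ÷ lead(D) = −24x ÷ 3x = −8. Subtract (−8)·D = −24x + 8. Remainder: −4.

R = [-4], so D(x) is not a factor of P(x). no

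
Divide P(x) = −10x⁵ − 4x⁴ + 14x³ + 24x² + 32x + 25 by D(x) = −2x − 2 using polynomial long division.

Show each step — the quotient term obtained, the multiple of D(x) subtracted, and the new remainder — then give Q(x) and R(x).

Step 1: lead(−10x⁵ − 4x⁴ + 14x³ + 24x² + 32x + 25) ÷ lead(D) = −10x⁵ ÷ −2x = 5x⁴. Subtract (5x⁴)·D = −10x⁵ − 10x⁴. Remainder: 6x⁴ + 14x³ + 24x² + 32x + 25.
Step 2: lead(6x⁴ + 14x³ + 24x² + 32x + 25) ÷ lead(D) = 6x⁴ ÷ −2x = −3x³. Subtract (−3x³)·D = 6x⁴ + 6x³. Remainder: 8x³ + 24x² + 32x + 25.
Step 3: lead(8x³ + 24x² + 32x + 25) ÷ lead(D) = 8x³ ÷ −2x = −4x². Subtract (−4x²)·D = 8x³ + 8x². Remainder: 16x² + 32x + 25.
Step 4: lead(16x² + 32x + 25) ÷ lead(D) = 16x² ÷ −2x = −8x. Subtract (−8x)·D = 16x² + 16x. Remainder: 16x + 25.
Step 5: lead(16x + 25) ÷ lead(D) = 16x ÷ −2x = −8. Subtract (−8)·D = 16x + 16. Remainder: 9.

Q(x) = 5x⁴ − 3x³ − 4x² − 8x − 8; R(x) = 9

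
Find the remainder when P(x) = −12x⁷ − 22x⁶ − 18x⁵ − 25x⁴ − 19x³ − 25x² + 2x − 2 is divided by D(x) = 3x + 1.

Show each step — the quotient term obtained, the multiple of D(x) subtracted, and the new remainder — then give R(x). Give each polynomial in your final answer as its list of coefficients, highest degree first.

R = [-5]

Step 1: lead(−12x⁷ − 22x⁶ − 18x⁵ − 25x⁴ − 19x³ − 25x² + 2x − 2) ÷ lead(D) = −12x⁷ ÷ 3x = −4x⁶. Subtract (−4x⁶)·D = −12x⁷ − 4x⁶. Remainder: −18x⁶ − 18x⁵ − 25x⁴ − 19x³ − 25x² + 2x − 2.
Step 2: lead(−18x⁶ − 18x⁵ − 25x⁴ − 19x³ − 25x² + 2x − 2) ÷ lead(D) = −18x⁶ ÷ 3x = −6x⁵. Subtract (−6x⁵)·D = −18x⁶ − 6x⁵. Remainder: −12x⁵ − 25x⁴ − 19x³ − 25x² + 2x − 2.
Step 3: lead(−12x⁵ − 25x⁴ − 19x³ − 25x² + 2x − 2) ÷ lead(D) = −12x⁵ ÷ 3x = −4x⁴. Subtract (−4x⁴)·D = −12x⁵ − 4x⁴. Remainder: −21x⁴ − 19x³ − 25x² + 2x − 2.
Step 4: lead(−21x⁴ − 19x³ − 25x² + 2x − 2) ÷ lead(D) = −21x⁴ ÷ 3x = −7x³. Subtract (−7x³)·D = −21x⁴ − 7x³. Remainder: −12x³ − 25x² + 2x − 2.
Step 5: lead(−12x³ − 25x² + 2x − 2) ÷ lead(D) = −12x³ ÷ 3x = −4x². Subtract (−4x²)·D = −12x³ − 4x². Remainder: −21x² + 2x − 2.
Step 6: lead(−21x² + 2x − 2) ÷ lead(D) = −21x² ÷ 3x = −7x. Subtract (−7x)·D = −21x² − 7x. Remainder: 9x − 2.
Step 7: lead(9x − 2) ÷ lead(D) = 9x ÷ 3x = 3. Subtract (3)·D = 9x + 3. Remainder: −5.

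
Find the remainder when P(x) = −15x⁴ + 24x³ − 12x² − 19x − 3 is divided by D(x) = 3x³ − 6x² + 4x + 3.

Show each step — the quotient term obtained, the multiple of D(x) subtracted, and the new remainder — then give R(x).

Step 1: lead(−15x⁴ + 24x³ − 12x² − 19x − 3) ÷ lead(D) = −15x⁴ ÷ 3x³ = −5x. Subtract (−5x)·D = −15x⁴ + 30x³ − 20x² − 15x. Remainder: −6x³ + 8x² − 4x − 3.
Step 2: lead(−6x³ + 8x² − 4x − 3) ÷ lead(D) = −6x³ ÷ 3x³ = −2. Subtract (−2)·D = −6x³ + 12x² − 8x − 6. Remainder: −4x² + 4x + 3.

R(x) = −4x² + 4x + 3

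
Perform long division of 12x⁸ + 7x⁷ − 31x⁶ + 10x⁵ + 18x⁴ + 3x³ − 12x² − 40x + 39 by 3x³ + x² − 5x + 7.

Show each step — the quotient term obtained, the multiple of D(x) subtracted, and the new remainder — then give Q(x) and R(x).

Q(x) = 4x⁵ + x⁴ − 4x³ − 3x² − 2x + 6; R(x) = −7x² + 4x − 3

Step 1: lead(12x⁸ + 7x⁷ − 31x⁶ + 10x⁵ + 18x⁴ + 3x³ − 12x² − 40x + 39) ÷ lead(D) = 12x⁸ ÷ 3x³ = 4x⁵. Subtract (4x⁵)·D = 12x⁸ + 4x⁷ − 20x⁶ + 28x⁵. Remainder: 3x⁷ − 11x⁶ − 18x⁵ + 18x⁴ + 3x³ − 12x² − 40x + 39.
Step 2: lead(3x⁷ − 11x⁶ − 18x⁵ + 18x⁴ + 3x³ − 12x² − 40x + 39) ÷ lead(D) = 3x⁷ ÷ 3x³ = x⁴. Subtract (x⁴)·D = 3x⁷ + x⁶ − 5x⁵ + 7x⁴. Remainder: −12x⁶ − 13x⁵ + 11x⁴ + 3x³ − 12x² − 40x + 39.
Step 3: lead(−12x⁶ − 13x⁵ + 11x⁴ + 3x³ − 12x² − 40x + 39) ÷ lead(D) = −12x⁶ ÷ 3x³ = −4x³. Subtract (−4x³)·D = −12x⁶ − 4x⁵ + 20x⁴ − 28x³. Remainder: −9x⁵ − 9x⁴ + 31x³ − 12x² − 40x + 39.
Step 4: lead(−9x⁵ − 9x⁴ + 31x³ − 12x² − 40x + 39) ÷ lead(D) = −9x⁵ ÷ 3x³ = −3x². Subtract (−3x²)·D = −9x⁵ − 3x⁴ + 15x³ − 21x². Remainder: −6x⁴ + 16x³ + 9x² − 40x + 39.
Step 5: lead(−6x⁴ + 16x³ + 9x² − 40x + 39) ÷ lead(D) = −6x⁴ ÷ 3x³ = −2x. Subtract (−2x)·D = −6x⁴ − 2x³ + 10x² − 14x. Remainder: 18x³ − x² − 26x + 39.
Step 6: lead(18x³ − x² − 26x + 39) ÷ lead(D) = 18x³ ÷ 3x³ = 6. Subtract (6)·D = 18x³ + 6x² − 30x + 42. Remainder: −7x² + 4x − 3.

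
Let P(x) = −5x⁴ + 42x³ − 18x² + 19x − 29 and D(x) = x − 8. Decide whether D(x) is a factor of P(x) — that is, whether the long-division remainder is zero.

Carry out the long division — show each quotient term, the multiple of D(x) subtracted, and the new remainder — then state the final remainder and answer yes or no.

R(x) = −5, so D(x) is not a factor of P(x). no

Step 1: lead(−5x⁴ + 42x³ − 18x² + 19x − 29) ÷ lead(D) = −5x⁴ ÷ x = −5x³. Subtract (−5x³)·D = −5x⁴ + 40x³. Remainder: 2x³ − 18x² + 19x − 29.
Step 2: lead(2x³ − 18x² + 19x − 29) ÷ lead(D) = 2x³ ÷ x = 2x². Subtract (2x²)·D = 2x³ − 16x². Remainder: −2x² + 19x − 29.
Step 3: lead(−2x² + 19x − 29) ÷ lead(D) = −2x² ÷ x = −2x. Subtract (−2x)·D = −2x² + 16x. Remainder: 3x − 29.
Step 4: lead(3x − 29) ÷ lead(D) = 3x ÷ x = 3. Subtract (3)·D = 3x − 24. Remainder: −5.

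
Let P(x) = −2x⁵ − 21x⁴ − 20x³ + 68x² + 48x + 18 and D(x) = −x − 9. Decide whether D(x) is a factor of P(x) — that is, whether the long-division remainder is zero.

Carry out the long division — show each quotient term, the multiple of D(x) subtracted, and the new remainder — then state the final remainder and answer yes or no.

R(x) = −9, so D(x) is not a factor of P(x). no

Step 1: lead(−2x⁵ − 21x⁴ − 20x³ + 68x² + 48x + 18) ÷ lead(D) = −2x⁵ ÷ −x = 2x⁴. Subtract (2x⁴)·D = −2x⁵ − 18x⁴. Remainder: −3x⁴ − 20x³ + 68x² + 48x + 18.
Step 2: lead(−3x⁴ − 20x³ + 68x² + 48x + 18) ÷ lead(D) = −3x⁴ ÷ −x = 3x³. Subtract (3x³)·D = −3x⁴ − 27x³. Remainder: 7x³ + 68x² + 48x + 18.
Step 3: lead(7x³ + 68x² + 48x + 18) ÷ lead(D) = 7x³ ÷ −x = −7x². Subtract (−7x²)·D = 7x³ + 63x². Remainder: 5x² + 48x + 18.
Step 4: lead(5x² + 48x + 18) ÷ lead(D) = 5x² ÷ −x = −5x. Subtract (−5x)·D = 5x² + 45x. Remainder: 3x + 18.
Step 5: lead(3x + 18) ÷ lead(D) = 3x ÷ −x = −3. Subtract (−3)·D = 3x + 27. Remainder: −9.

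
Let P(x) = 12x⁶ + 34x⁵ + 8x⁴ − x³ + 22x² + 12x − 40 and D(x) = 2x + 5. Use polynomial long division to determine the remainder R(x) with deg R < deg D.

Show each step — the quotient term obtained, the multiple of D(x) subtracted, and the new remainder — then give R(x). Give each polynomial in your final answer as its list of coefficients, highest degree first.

R = [5]

Step 1: lead(12x⁶ + 34x⁵ + 8x⁴ − x³ + 22x² + 12x − 40) ÷ lead(D) = 12x⁶ ÷ 2x = 6x⁵. Subtract (6x⁵)·D = 12x⁶ + 30x⁵. Remainder: 4x⁵ + 8x⁴ − x³ + 22x² + 12x − 40.
Step 2: lead(4x⁵ + 8x⁴ − x³ + 22x² + 12x − 40) ÷ lead(D) = 4x⁵ ÷ 2x = 2x⁴. Subtract (2x⁴)·D = 4x⁵ + 10x⁴. Remainder: −2x⁴ − x³ + 22x² + 12x − 40.
Step 3: lead(−2x⁴ − x³ + 22x² + 12x − 40) ÷ lead(D) = −2x⁴ ÷ 2x = −x³. Subtract (−x³)·D = −2x⁴ − 5x³. Remainder: 4x³ + 22x² + 12x − 40.
Step 4: lead(4x³ + 22x² + 12x − 40) ÷ lead(D) = 4x³ ÷ 2x = 2x². Subtract (2x²)·D = 4x³ + 10x². Remainder: 12x² + 12x − 40.
Step 5: lead(12x² + 12x − 40) ÷ lead(D) = 12x² ÷ 2x = 6x. Subtract (6x)·D = 12x² + 30x. Remainder: −18x − 40.
Step 6: lead(−18x − 40) ÷ lead(D) = −18x ÷ 2x = −9. Subtract (−9)·D = −18x − 45. Remainder: 5.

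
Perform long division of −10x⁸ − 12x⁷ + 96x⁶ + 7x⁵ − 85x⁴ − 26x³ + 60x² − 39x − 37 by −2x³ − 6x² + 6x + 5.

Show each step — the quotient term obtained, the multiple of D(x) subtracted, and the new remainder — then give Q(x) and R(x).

Step 1: lead(−10x⁸ − 12x⁷ + 96x⁶ + 7x⁵ − 85x⁴ − 26x³ + 60x² − 39x − 37) ÷ lead(D) = −10x⁸ ÷ −2x³ = 5x⁵. Subtract (5x⁵)·D = −10x⁸ − 30x⁷ + 30x⁶ + 25x⁵. Remainder: 18x⁷ + 66x⁶ − 18x⁵ − 85x⁴ − 26x³ + 60x² − 39x − 37.
Step 2: lead(18x⁷ + 66x⁶ − 18x⁵ − 85x⁴ − 26x³ + 60x² − 39x − 37) ÷ lead(D) = 18x⁷ ÷ −2x³ = −9x⁴. Subtract (−9x⁴)·D = 18x⁷ + 54x⁶ − 54x⁵ − 45x⁴. Remainder: 12x⁶ + 36x⁵ − 40x⁴ − 26x³ + 60x² − 39x − 37.
Step 3: lead(12x⁶ + 36x⁵ − 40x⁴ − 26x³ + 60x² − 39x − 37) ÷ lead(D) = 12x⁶ ÷ −2x³ = −6x³. Subtract (−6x³)·D = 12x⁶ + 36x⁵ − 36x⁴ − 30x³. Remainder: −4x⁴ + 4x³ + 60x² − 39x − 37.
Step 4: lead(−4x⁴ + 4x³ + 60x² − 39x − 37) ÷ lead(D) = −4x⁴ ÷ −2x³ = 2x. Subtract (2x)·D = −4x⁴ − 12x³ + 12x² + 10x. Remainder: 16x³ + 48x² − 49x − 37.
Step 5: lead(16x³ + 48x² − 49x − 37) ÷ lead(D) = 16x³ ÷ −2x³ = −8. Subtract (−8)·D = 16x³ + 48x² − 48x − 40. Remainder: −x + 3.

Q(x) = 5x⁵ − 9x⁴ − 6x³ + 2x − 8; R(x) = −x + 3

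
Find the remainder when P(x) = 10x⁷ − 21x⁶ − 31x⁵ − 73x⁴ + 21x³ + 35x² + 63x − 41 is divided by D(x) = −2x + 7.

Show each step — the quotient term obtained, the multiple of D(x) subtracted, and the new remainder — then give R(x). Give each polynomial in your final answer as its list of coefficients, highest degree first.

Step 1: lead(10x⁷ − 21x⁶ − 31x⁵ − 73x⁴ + 21x³ + 35x² + 63x − 41) ÷ lead(D) = 10x⁷ ÷ −2x = −5x⁶. Subtract (−5x⁶)·D = 10x⁷ − 35x⁶. Remainder: 14x⁶ − 31x⁵ − 73x⁴ + 21x³ + 35x² + 63x − 41.
Step 2: lead(14x⁶ − 31x⁵ − 73x⁴ + 21x³ + 35x² + 63x − 41) ÷ lead(D) = 14x⁶ ÷ −2x = −7x⁵. Subtract (−7x⁵)·D = 14x⁶ − 49x⁵. Remainder: 18x⁵ − 73x⁴ + 21x³ + 35x² + 63x − 41.
Step 3: lead(18x⁵ − 73x⁴ + 21x³ + 35x² + 63x − 41) ÷ lead(D) = 18x⁵ ÷ −2x = −9x⁴. Subtract (−9x⁴)·D = 18x⁵ − 63x⁴. Remainder: −10x⁴ + 21x³ + 35x² + 63x − 41.
Step 4: lead(−10x⁴ + 21x³ + 35x² + 63x − 41) ÷ lead(D) = −10x⁴ ÷ −2x = 5x³. Subtract (5x³)·D = −10x⁴ + 35x³. Remainder: −14x³ + 35x² + 63x − 41.
Step 5: lead(−14x³ + 35x² + 63x − 41) ÷ lead(D) = −14x³ ÷ −2x = 7x². Subtract (7x²)·D = −14x³ + 49x². Remainder: −14x² + 63x − 41.
Step 6: lead(−14x² + 63x − 41) ÷ lead(D) = −14x² ÷ −2x = 7x. Subtract (7x)·D = −14x² + 49x. Remainder: 14x − 41.
Step 7: lead(14x − 41) ÷ lead(D) = 14x ÷ −2x = −7. Subtract (−7)·D = 14x − 49. Remainder: 8.

R = [8]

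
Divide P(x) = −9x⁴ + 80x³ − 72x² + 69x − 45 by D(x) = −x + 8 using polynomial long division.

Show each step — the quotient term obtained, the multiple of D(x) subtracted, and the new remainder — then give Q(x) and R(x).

Step 1: lead(−9x⁴ + 80x³ − 72x² + 69x − 45) ÷ lead(D) = −9x⁴ ÷ −x = 9x³. Subtract (9x³)·D = −9x⁴ + 72x³. Remainder: 8x³ − 72x² + 69x − 45.
Step 2: lead(8x³ − 72x² + 69x − 45) ÷ lead(D) = 8x³ ÷ −x = −8x². Subtract (−8x²)·D = 8x³ − 64x². Remainder: −8x² + 69x − 45.
Step 3: lead(−8x² + 69x − 45) ÷ lead(D) = −8x² ÷ −x = 8x. Subtract (8x)·D = −8x² + 64x. Remainder: 5x − 45.
Step 4: lead(5x − 45) ÷ lead(D) = 5x ÷ −x = −5. Subtract (−5)·D = 5x − 40. Remainder: −5.

Q(x) = 9x³ − 8x² + 8x − 5; R(x) = −5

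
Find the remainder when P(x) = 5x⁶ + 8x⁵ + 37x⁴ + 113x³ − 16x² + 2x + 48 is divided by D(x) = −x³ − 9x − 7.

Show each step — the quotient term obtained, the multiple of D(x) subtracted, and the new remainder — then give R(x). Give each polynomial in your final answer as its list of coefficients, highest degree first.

Step 1: lead(5x⁶ + 8x⁵ + 37x⁴ + 113x³ − 16x² + 2x + 48) ÷ lead(D) = 5x⁶ ÷ −x³ = −5x³. Subtract (−5x³)·D = 5x⁶ + 45x⁴ + 35x³. Remainder: 8x⁵ − 8x⁴ + 78x³ − 16x² + 2x + 48.
Step 2: lead(8x⁵ − 8x⁴ + 78x³ − 16x² + 2x + 48) ÷ lead(D) = 8x⁵ ÷ −x³ = −8x². Subtract (−8x²)·D = 8x⁵ + 72x³ + 56x². Remainder: −8x⁴ + 6x³ − 72x² + 2x + 48.
Step 3: lead(−8x⁴ + 6x³ − 72x² + 2x + 48) ÷ lead(D) = −8x⁴ ÷ −x³ = 8x. Subtract (8x)·D = −8x⁴ − 72x² − 56x. Remainder: 6x³ + 58x + 48.
Step 4: lead(6x³ + 58x + 48) ÷ lead(D) = 6x³ ÷ −x³ = −6. Subtract (−6)·D = 6x³ + 54x + 42. Remainder: 4x + 6.

R = [4, 6]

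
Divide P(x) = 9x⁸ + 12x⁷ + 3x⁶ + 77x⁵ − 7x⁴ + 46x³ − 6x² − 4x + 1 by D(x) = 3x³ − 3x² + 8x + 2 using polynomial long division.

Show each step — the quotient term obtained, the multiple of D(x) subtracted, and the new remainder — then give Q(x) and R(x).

Q(x) = 3x⁵ + 7x⁴ + 5x² − 2x; R(x) = 1

Step 1: lead(9x⁸ + 12x⁷ + 3x⁶ + 77x⁵ − 7x⁴ + 46x³ − 6x² − 4x + 1) ÷ lead(D) = 9x⁸ ÷ 3x³ = 3x⁵. Subtract (3x⁵)·D = 9x⁸ − 9x⁷ + 24x⁶ + 6x⁵. Remainder: 21x⁷ − 21x⁶ + 71x⁵ − 7x⁴ + 46x³ − 6x² − 4x + 1.
Step 2: lead(21x⁷ − 21x⁶ + 71x⁵ − 7x⁴ + 46x³ − 6x² − 4x + 1) ÷ lead(D) = 21x⁷ ÷ 3x³ = 7x⁴. Subtract (7x⁴)·D = 21x⁷ − 21x⁶ + 56x⁵ + 14x⁴. Remainder: 15x⁵ − 21x⁴ + 46x³ − 6x² − 4x + 1.
Step 3: lead(15x⁵ − 21x⁴ + 46x³ − 6x² − 4x + 1) ÷ lead(D) = 15x⁵ ÷ 3x³ = 5x². Subtract (5x²)·D = 15x⁵ − 15x⁴ + 40x³ + 10x². Remainder: −6x⁴ + 6x³ − 16x² − 4x + 1.
Step 4: lead(−6x⁴ + 6x³ − 16x² − 4x + 1) ÷ lead(D) = −6x⁴ ÷ 3x³ = −2x. Subtract (−2x)·D = −6x⁴ + 6x³ − 16x² − 4x. Remainder: 1.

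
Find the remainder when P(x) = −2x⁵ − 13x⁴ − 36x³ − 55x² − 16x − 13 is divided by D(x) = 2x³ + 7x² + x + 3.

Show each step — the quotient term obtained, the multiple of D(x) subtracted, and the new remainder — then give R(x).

Step 1: lead(−2x⁵ − 13x⁴ − 36x³ − 55x² − 16x − 13) ÷ lead(D) = −2x⁵ ÷ 2x³ = −x². Subtract (−x²)·D = −2x⁵ − 7x⁴ − x³ − 3x². Remainder: −6x⁴ − 35x³ − 52x² − 16x − 13.
Step 2: lead(−6x⁴ − 35x³ − 52x² − 16x − 13) ÷ lead(D) = −6x⁴ ÷ 2x³ = −3x. Subtract (−3x)·D = −6x⁴ − 21x³ − 3x² − 9x. Remainder: −14x³ − 49x² − 7x − 13.
Step 3: lead(−14x³ − 49x² − 7x − 13) ÷ lead(D) = −14x³ ÷ 2x³ = −7. Subtract (−7)·D = −14x³ − 49x² − 7x − 21. Remainder: 8.

R(x) = 8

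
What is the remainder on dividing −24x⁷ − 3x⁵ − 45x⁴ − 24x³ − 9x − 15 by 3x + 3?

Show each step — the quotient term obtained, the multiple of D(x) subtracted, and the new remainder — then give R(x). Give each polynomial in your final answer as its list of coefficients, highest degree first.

Step 1: lead(−24x⁷ − 3x⁵ − 45x⁴ − 24x³ − 9x − 15) ÷ lead(D) = −24x⁷ ÷ 3x = −8x⁶. Subtract (−8x⁶)·D = −24x⁷ − 24x⁶. Remainder: 24x⁶ − 3x⁵ − 45x⁴ − 24x³ − 9x − 15.
Step 2: lead(24x⁶ − 3x⁵ − 45x⁴ − 24x³ − 9x − 15) ÷ lead(D) = 24x⁶ ÷ 3x = 8x⁵. Subtract (8x⁵)·D = 24x⁶ + 24x⁵. Remainder: −27x⁵ − 45x⁴ − 24x³ − 9x − 15.
Step 3: lead(−27x⁵ − 45x⁴ − 24x³ − 9x − 15) ÷ lead(D) = −27x⁵ ÷ 3x = −9x⁴. Subtract (−9x⁴)·D = −27x⁵ − 27x⁴. Remainder: −18x⁴ − 24x³ − 9x − 15.
Step 4: lead(−18x⁴ − 24x³ − 9x − 15) ÷ lead(D) = −18x⁴ ÷ 3x = −6x³. Subtract (−6x³)·D = −18x⁴ − 18x³. Remainder: −6x³ − 9x − 15.
Step 5: lead(−6x³ − 9x − 15) ÷ lead(D) = −6x³ ÷ 3x = −2x². Subtract (−2x²)·D = −6x³ − 6x². Remainder: 6x² − 9x − 15.
Step 6: lead(6x² − 9x − 15) ÷ lead(D) = 6x² ÷ 3x = 2x. Subtract (2x)·D = 6x² + 6x. Remainder: −15x − 15.
Step 7: lead(−15x − 15) ÷ lead(D) = −15x ÷ 3x = −5. Subtract (−5)·D = −15x − 15. Remainder: 0.

R = [0]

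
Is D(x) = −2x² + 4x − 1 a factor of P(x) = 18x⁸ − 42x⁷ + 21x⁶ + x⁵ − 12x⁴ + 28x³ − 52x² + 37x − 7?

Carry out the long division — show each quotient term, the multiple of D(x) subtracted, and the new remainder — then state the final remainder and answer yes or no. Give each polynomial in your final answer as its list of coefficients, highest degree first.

Step 1: lead(18x⁸ − 42x⁷ + 21x⁶ + x⁵ − 12x⁴ + 28x³ − 52x² + 37x − 7) ÷ lead(D) = 18x⁸ ÷ −2x² = −9x⁶. Subtract (−9x⁶)·D = 18x⁸ − 36x⁷ + 9x⁶. Remainder: −6x⁷ + 12x⁶ + x⁵ − 12x⁴ + 28x³ − 52x² + 37x − 7.
Step 2: lead(−6x⁷ + 12x⁶ + x⁵ − 12x⁴ + 28x³ − 52x² + 37x − 7) ÷ lead(D) = −6x⁷ ÷ −2x² = 3x⁵. Subtract (3x⁵)·D = −6x⁷ + 12x⁶ − 3x⁵. Remainder: 4x⁵ − 12x⁴ + 28x³ − 52x² + 37x − 7.
Step 3: lead(4x⁵ − 12x⁴ + 28x³ − 52x² + 37x − 7) ÷ lead(D) = 4x⁵ ÷ −2x² = −2x³. Subtract (−2x³)·D = 4x⁵ − 8x⁴ + 2x³. Remainder: −4x⁴ + 26x³ − 52x² + 37x − 7.
Step 4: lead(−4x⁴ + 26x³ − 52x² + 37x − 7) ÷ lead(D) = −4x⁴ ÷ −2x² = 2x². Subtract (2x²)·D = −4x⁴ + 8x³ − 2x². Remainder: 18x³ − 50x² + 37x − 7.
Step 5: lead(18x³ − 50x² + 37x − 7) ÷ lead(D) = 18x³ ÷ −2x² = −9x. Subtract (−9x)·D = 18x³ − 36x² + 9x. Remainder: −14x² + 28x − 7.
Step 6: lead(−14x² + 28x − 7) ÷ lead(D) = −14x² ÷ −2x² = 7. Subtract (7)·D = −14x² + 28x − 7. Remainder: 0.

R = [0], so D(x) is a factor of P(x). yes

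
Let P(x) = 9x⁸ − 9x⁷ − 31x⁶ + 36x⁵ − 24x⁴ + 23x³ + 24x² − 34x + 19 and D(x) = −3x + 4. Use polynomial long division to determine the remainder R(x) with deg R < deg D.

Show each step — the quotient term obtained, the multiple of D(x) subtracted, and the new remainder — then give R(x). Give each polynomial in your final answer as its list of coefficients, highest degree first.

R = [-5]

Step 1: lead(9x⁸ − 9x⁷ − 31x⁶ + 36x⁵ − 24x⁴ + 23x³ + 24x² − 34x + 19) ÷ lead(D) = 9x⁸ ÷ −3x = −3x⁷. Subtract (−3x⁷)·D = 9x⁸ − 12x⁷. Remainder: 3x⁷ − 31x⁶ + 36x⁵ − 24x⁴ + 23x³ + 24x² − 34x + 19.
Step 2: lead(3x⁷ − 31x⁶ + 36x⁵ − 24x⁴ + 23x³ + 24x² − 34x + 19) ÷ lead(D) = 3x⁷ ÷ −3x = −x⁶. Subtract (−x⁶)·D = 3x⁷ − 4x⁶. Remainder: −27x⁶ + 36x⁵ − 24x⁴ + 23x³ + 24x² − 34x + 19.
Step 3: lead(−27x⁶ + 36x⁵ − 24x⁴ + 23x³ + 24x² − 34x + 19) ÷ lead(D) = −27x⁶ ÷ −3x = 9x⁵. Subtract (9x⁵)·D = −27x⁶ + 36x⁵. Remainder: −24x⁴ + 23x³ + 24x² − 34x + 19.
Step 4: lead(−24x⁴ + 23x³ + 24x² − 34x + 19) ÷ lead(D) = −24x⁴ ÷ −3x = 8x³. Subtract (8x³)·D = −24x⁴ + 32x³. Remainder: −9x³ + 24x² − 34x + 19.
Step 5: lead(−9x³ + 24x² − 34x + 19) ÷ lead(D) = −9x³ ÷ −3x = 3x². Subtract (3x²)·D = −9x³ + 12x². Remainder: 12x² − 34x + 19.
Step 6: lead(12x² − 34x + 19) ÷ lead(D) = 12x² ÷ −3x = −4x. Subtract (−4x)·D = 12x² − 16x. Remainder: −18x + 19.
Step 7: lead(−18x + 19) ÷ lead(D) = −18x ÷ −3x = 6. Subtract (6)·D = −18x + 24. Remainder: −5.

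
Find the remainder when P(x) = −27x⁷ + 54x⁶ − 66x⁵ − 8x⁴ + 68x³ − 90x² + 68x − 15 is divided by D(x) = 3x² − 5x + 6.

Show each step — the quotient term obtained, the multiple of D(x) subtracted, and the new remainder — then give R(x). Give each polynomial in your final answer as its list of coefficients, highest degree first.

Step 1: lead(−27x⁷ + 54x⁶ − 66x⁵ − 8x⁴ + 68x³ − 90x² + 68x − 15) ÷ lead(D) = −27x⁷ ÷ 3x² = −9x⁵. Subtract (−9x⁵)·D = −27x⁷ + 45x⁶ − 54x⁵. Remainder: 9x⁶ − 12x⁵ − 8x⁴ + 68x³ − 90x² + 68x − 15.
Step 2: lead(9x⁶ − 12x⁵ − 8x⁴ + 68x³ − 90x² + 68x − 15) ÷ lead(D) = 9x⁶ ÷ 3x² = 3x⁴. Subtract (3x⁴)·D = 9x⁶ − 15x⁵ + 18x⁴. Remainder: 3x⁵ − 26x⁴ + 68x³ − 90x² + 68x − 15.
Step 3: lead(3x⁵ − 26x⁴ + 68x³ − 90x² + 68x − 15) ÷ lead(D) = 3x⁵ ÷ 3x² = x³. Subtract (x³)·D = 3x⁵ − 5x⁴ + 6x³. Remainder: −21x⁴ + 62x³ − 90x² + 68x − 15.
Step 4: lead(−21x⁴ + 62x³ − 90x² + 68x − 15) ÷ lead(D) = −21x⁴ ÷ 3x² = −7x². Subtract (−7x²)·D = −21x⁴ + 35x³ − 42x². Remainder: 27x³ − 48x² + 68x − 15.
Step 5: lead(27x³ − 48x² + 68x − 15) ÷ lead(D) = 27x³ ÷ 3x² = 9x. Subtract (9x)·D = 27x³ − 45x² + 54x. Remainder: −3x² + 14x − 15.
Step 6: lead(−3x² + 14x − 15) ÷ lead(D) = −3x² ÷ 3x² = −1. Subtract (−1)·D = −3x² + 5x − 6. Remainder: 9x − 9.

R = [9, -9]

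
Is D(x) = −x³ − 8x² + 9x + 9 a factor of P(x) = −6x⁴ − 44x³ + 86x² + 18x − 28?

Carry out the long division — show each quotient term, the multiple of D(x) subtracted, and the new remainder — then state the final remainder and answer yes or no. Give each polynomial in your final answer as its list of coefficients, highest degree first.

R = [8], so D(x) is not a factor of P(x). no

Step 1: lead(−6x⁴ − 44x³ + 86x² + 18x − 28) ÷ lead(D) = −6x⁴ ÷ −x³ = 6x. Subtract (6x)·D = −6x⁴ − 48x³ + 54x² + 54x. Remainder: 4x³ + 32x² − 36x − 28.
Step 2: lead(4x³ + 32x² − 36x − 28) ÷ lead(D) = 4x³ ÷ −x³ = −4. Subtract (−4)·D = 4x³ + 32x² − 36x − 36. Remainder: 8.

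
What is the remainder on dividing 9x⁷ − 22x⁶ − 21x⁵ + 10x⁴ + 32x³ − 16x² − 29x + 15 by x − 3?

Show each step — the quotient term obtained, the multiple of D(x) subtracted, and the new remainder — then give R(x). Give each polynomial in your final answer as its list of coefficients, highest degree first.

Step 1: lead(9x⁷ − 22x⁶ − 21x⁵ + 10x⁴ + 32x³ − 16x² − 29x + 15) ÷ lead(D) = 9x⁷ ÷ x = 9x⁶. Subtract (9x⁶)·D = 9x⁷ − 27x⁶. Remainder: 5x⁶ − 21x⁵ + 10x⁴ + 32x³ − 16x² − 29x + 15.
Step 2: lead(5x⁶ − 21x⁵ + 10x⁴ + 32x³ − 16x² − 29x + 15) ÷ lead(D) = 5x⁶ ÷ x = 5x⁵. Subtract (5x⁵)·D = 5x⁶ − 15x⁵. Remainder: −6x⁵ + 10x⁴ + 32x³ − 16x² − 29x + 15.
Step 3: lead(−6x⁵ + 10x⁴ + 32x³ − 16x² − 29x + 15) ÷ lead(D) = −6x⁵ ÷ x = −6x⁴. Subtract (−6x⁴)·D = −6x⁵ + 18x⁴. Remainder: −8x⁴ + 32x³ − 16x² − 29x + 15.
Step 4: lead(−8x⁴ + 32x³ − 16x² − 29x + 15) ÷ lead(D) = −8x⁴ ÷ x = −8x³. Subtract (−8x³)·D = −8x⁴ + 24x³. Remainder: 8x³ − 16x² − 29x + 15.
Step 5: lead(8x³ − 16x² − 29x + 15) ÷ lead(D) = 8x³ ÷ x = 8x². Subtract (8x²)·D = 8x³ − 24x². Remainder: 8x² − 29x + 15.
Step 6: lead(8x² − 29x + 15) ÷ lead(D) = 8x² ÷ x = 8x. Subtract (8x)·D = 8x² − 24x. Remainder: −5x + 15.
Step 7: lead(−5x + 15) ÷ lead(D) = −5x ÷ x = −5. Subtract (−5)·D = −5x + 15. Remainder: 0.

R = [0]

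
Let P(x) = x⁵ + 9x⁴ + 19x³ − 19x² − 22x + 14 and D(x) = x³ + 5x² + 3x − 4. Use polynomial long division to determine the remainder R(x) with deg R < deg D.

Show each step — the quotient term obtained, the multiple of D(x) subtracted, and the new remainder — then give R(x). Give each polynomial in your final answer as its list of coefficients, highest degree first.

Step 1: lead(x⁵ + 9x⁴ + 19x³ − 19x² − 22x + 14) ÷ lead(D) = x⁵ ÷ x³ = x². Subtract (x²)·D = x⁵ + 5x⁴ + 3x³ − 4x². Remainder: 4x⁴ + 16x³ − 15x² − 22x + 14.
Step 2: lead(4x⁴ + 16x³ − 15x² − 22x + 14) ÷ lead(D) = 4x⁴ ÷ x³ = 4x. Subtract (4x)·D = 4x⁴ + 20x³ + 12x² − 16x. Remainder: −4x³ − 27x² − 6x + 14.
Step 3: lead(−4x³ − 27x² − 6x + 14) ÷ lead(D) = −4x³ ÷ x³ = −4. Subtract (−4)·D = −4x³ − 20x² − 12x + 16. Remainder: −7x² + 6x − 2.

R = [-7, 6, -2]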